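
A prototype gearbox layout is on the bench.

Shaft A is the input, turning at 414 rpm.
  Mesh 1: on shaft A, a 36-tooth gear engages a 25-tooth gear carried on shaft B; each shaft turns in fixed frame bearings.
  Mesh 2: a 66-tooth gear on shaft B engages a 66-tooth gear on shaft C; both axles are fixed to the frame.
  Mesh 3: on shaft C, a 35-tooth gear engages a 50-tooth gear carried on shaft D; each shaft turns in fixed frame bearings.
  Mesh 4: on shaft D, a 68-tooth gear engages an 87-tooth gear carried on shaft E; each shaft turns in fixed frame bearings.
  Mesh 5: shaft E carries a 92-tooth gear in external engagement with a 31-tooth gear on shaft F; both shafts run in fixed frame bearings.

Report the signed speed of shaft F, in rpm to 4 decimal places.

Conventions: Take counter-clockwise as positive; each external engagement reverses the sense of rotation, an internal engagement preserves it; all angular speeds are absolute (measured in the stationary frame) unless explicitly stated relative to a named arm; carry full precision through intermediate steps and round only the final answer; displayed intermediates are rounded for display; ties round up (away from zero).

-968.0029 rpm

5-mesh fixed-axis compound train (all bearings frame-fixed)
mesh 1 [36T→25T]: ω = 414.0000×36/25 = 596.1600 rpm, sense flips to −
mesh 2 [66T→66T]: ω = 596.1600×66/66 = 596.1600 rpm, sense flips to +
mesh 3 [35T→50T]: ω = 596.1600×35/50 = 417.3120 rpm, sense flips to −
mesh 4 [68T→87T]: ω = 417.3120×68/87 = 326.1749 rpm, sense flips to +
mesh 5 [92T→31T]: ω = 326.1749×92/31 = 968.0029 rpm, sense flips to −
signed output speed = -968.0029 rpm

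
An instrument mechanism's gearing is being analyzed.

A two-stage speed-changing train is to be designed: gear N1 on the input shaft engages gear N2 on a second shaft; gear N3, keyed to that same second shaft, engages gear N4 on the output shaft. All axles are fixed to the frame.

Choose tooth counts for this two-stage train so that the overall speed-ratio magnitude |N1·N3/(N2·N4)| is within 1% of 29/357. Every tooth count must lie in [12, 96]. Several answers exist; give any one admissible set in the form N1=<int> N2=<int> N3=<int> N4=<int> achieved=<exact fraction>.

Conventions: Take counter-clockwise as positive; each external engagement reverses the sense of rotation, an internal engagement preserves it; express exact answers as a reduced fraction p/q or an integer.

N1=12 N2=51 N3=29 N4=84 achieved=29/357

topology: fixed-axis compound train — 2 stages, target 29/357
target = 29/357 in lowest terms: an exact hit needs N1·N3 = k·29 and N2·N4 = k·357 for one integer k, every count in [12, 96]; additionally prefer no 1:1 stage (N1 ≠ N2, N3 ≠ N4)
k = 1…11: no 1:1-free in-range split of k·29 and k·357 into factor pairs; take k = 12
k = 12: N1·N3 = 348 = 12·29, N2·N4 = 4284 = 51·84
achieved = 12·29/(51·84) = 29/357; |achieved − target| = 0 ≤ 29/35700 ✓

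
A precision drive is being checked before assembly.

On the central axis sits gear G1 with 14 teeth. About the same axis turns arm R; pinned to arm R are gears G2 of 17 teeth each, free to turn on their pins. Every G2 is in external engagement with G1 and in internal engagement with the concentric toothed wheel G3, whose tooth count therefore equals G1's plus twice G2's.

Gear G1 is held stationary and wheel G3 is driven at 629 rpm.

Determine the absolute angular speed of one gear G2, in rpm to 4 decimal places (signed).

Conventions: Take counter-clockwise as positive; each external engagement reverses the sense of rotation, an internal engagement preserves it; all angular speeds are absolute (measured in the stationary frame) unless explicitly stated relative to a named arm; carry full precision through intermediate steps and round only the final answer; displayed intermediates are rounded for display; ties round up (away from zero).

+888.0000 rpm

planetary set (14T centre, 17T on arm, 48T internal) — Willis relation
normalise by the input: solve with ω_ring = 1, then scale by 629 rpm
ring teeth: 14 + 2·17 = 48
14(ω_sun−ω_arm) = −48(ω_ring−ω_arm),  ω_sun = 0, ω_ring = 1
14(0−ω_arm) = −48(1−ω_arm)  ⇒  62·ω_arm = 48  ⇒  ω_arm = 24/31
sun–planet mesh: 14·(0−24/31) = −17·(ω_p−ω_arm)  ⇒  ω_p−ω_arm = 336/527
ω_p = 24/31 + 336/527 = 24/17
scale: ω_p = 24/17 × 629 rpm = +888.0000 rpm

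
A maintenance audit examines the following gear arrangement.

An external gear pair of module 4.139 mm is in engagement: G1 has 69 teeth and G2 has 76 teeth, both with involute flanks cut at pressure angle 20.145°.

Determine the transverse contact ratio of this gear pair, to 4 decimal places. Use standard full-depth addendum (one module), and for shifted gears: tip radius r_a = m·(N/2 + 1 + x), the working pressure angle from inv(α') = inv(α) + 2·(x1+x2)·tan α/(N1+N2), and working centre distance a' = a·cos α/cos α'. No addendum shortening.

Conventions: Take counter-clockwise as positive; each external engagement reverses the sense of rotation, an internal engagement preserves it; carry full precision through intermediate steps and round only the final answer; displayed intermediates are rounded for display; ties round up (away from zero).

single-mesh involute tooth geometry (69T engaging 76T at module 4.139)
base radii: r_b1 = 134.059850, r_b2 = 147.660125
tip radii: r_a1 = 146.934500, r_a2 = 161.421000
no profile shift: α' = α, a' = a
action lengths: √(r_a1²−r_b1²) = 60.147352, √(r_a2²−r_b2²) = 65.216768
base pitch p_b = π·m·cos α = 12.207578
CR = (60.147352 + 65.216768 − 300.077500·sin 20.14500°)/12.207578 = 1.803657
contact ratio ≈ 1.8037

1.8037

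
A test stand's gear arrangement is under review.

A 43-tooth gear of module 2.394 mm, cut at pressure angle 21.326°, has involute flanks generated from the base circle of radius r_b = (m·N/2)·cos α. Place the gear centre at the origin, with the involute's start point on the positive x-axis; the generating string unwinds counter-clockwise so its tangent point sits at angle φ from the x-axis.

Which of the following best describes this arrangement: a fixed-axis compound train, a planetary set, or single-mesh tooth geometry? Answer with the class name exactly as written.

single-mesh involute tooth geometry (43T wheel at module 2.394)
classification: single-mesh tooth geometry

single-mesh tooth geometry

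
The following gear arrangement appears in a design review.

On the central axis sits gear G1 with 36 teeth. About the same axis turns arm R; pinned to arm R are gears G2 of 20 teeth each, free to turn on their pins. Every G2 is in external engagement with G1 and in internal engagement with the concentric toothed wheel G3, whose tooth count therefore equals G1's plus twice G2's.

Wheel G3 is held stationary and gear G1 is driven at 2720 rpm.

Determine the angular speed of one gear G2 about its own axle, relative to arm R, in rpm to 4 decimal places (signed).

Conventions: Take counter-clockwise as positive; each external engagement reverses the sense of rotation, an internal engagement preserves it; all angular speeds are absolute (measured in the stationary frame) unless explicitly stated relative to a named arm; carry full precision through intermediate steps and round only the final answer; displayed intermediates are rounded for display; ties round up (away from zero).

-3322.2857 rpm

recognized (axles ride arm R): planetary set, 36/20/76 teeth
normalise by the input: solve with ω_sun = 1, then scale by 2720 rpm
ring teeth: 36 + 2·20 = 76
36(ω_sun−ω_arm) = −76(ω_ring−ω_arm),  ω_ring = 0, ω_sun = 1
36(1−ω_arm) = −76(0−ω_arm)  ⇒  112·ω_arm = 36  ⇒  ω_arm = 9/28
sun–planet mesh: 36·(1−9/28) = −20·(ω_p−ω_arm)  ⇒  ω_p−ω_arm = -171/140
scale: ω_p−ω_arm = -171/140 × 2720 rpm = -3322.2857 rpm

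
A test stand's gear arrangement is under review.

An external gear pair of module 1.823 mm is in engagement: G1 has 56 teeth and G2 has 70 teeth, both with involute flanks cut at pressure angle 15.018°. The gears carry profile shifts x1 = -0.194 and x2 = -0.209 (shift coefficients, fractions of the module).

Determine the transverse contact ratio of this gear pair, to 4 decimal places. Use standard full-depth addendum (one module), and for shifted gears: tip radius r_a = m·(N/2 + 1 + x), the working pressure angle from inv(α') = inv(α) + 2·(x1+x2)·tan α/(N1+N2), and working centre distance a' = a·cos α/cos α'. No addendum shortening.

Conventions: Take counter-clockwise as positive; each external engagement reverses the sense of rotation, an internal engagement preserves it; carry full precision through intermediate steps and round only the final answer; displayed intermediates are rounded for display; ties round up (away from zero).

2.3314

single-mesh involute tooth geometry (56T engaging 70T at module 1.823)
base radii: r_b1 = 49.300565, r_b2 = 61.625706
tip radii: r_a1 = 52.513338, r_a2 = 65.246993
inv(α') = inv(15.018°) + 2·(-0.194-0.209)·tan α/(56+70) = 0.00445621  ⇒  α' = 13.49692°
a' = a·cos α / cos α' = 114.8490·cos 15.018°/cos 13.49692° = 114.076790
action lengths: √(r_a1²−r_b1²) = 18.086043, √(r_a2²−r_b2²) = 21.434608
base pitch p_b = π·m·cos α = 5.531510
CR = (18.086043 + 21.434608 − 114.076790·sin 13.49692°)/5.531510 = 2.331356
contact ratio ≈ 2.3314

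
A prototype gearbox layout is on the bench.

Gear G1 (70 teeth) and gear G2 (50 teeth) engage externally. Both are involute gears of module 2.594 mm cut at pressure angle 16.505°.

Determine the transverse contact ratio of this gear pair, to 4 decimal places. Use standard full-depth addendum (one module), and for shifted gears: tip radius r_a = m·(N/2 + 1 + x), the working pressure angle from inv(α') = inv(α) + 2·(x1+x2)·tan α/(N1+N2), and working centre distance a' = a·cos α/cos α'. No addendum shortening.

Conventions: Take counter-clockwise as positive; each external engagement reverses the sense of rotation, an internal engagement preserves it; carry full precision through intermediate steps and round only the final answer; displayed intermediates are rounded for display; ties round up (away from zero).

2.0117

single-mesh involute tooth geometry (70T engaging 50T at module 2.594)
base radii: r_b1 = 87.048993, r_b2 = 62.177852
tip radii: r_a1 = 93.384000, r_a2 = 67.444000
no profile shift: α' = α, a' = a
action lengths: √(r_a1²−r_b1²) = 33.808937, √(r_a2²−r_b2²) = 26.126765
base pitch p_b = π·m·cos α = 7.813499
CR = (33.808937 + 26.126765 − 155.640000·sin 16.50500°)/7.813499 = 2.011715
contact ratio ≈ 2.0117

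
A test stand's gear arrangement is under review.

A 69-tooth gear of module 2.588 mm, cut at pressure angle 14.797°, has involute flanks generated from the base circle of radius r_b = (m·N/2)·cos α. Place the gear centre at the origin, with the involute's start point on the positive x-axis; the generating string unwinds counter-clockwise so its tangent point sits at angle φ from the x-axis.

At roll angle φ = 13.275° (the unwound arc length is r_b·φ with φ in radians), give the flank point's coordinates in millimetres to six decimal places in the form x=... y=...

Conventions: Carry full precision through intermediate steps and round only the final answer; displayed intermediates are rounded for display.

class = single-mesh tooth geometry [base-circle involute, m = 2.588, 69T]
pitch radius r_p = m·N/2 = 2.588·69/2 = 89.286000
base radius r_b = r_p·cos α = 89.286000·cos 14.797° = 86.324987
roll angle φ = 13.275° = 0.23169246 rad
x = r_b·(cos φ + φ·sin φ) = 88.611007
y = r_b·(sin φ − φ·cos φ) = 0.355974

x=88.611007 y=0.355974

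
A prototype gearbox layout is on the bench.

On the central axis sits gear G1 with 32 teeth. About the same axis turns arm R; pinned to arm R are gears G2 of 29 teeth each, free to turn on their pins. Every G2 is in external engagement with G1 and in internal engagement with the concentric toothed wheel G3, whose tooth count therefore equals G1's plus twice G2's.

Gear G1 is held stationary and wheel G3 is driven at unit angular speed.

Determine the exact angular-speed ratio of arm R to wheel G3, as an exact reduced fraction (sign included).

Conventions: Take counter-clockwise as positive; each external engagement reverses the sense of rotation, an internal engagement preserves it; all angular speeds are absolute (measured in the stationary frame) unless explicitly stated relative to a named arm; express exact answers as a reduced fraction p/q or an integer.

planetary set (32T centre, 29T on arm, 90T internal) — Willis relation
ring teeth: 32 + 2·29 = 90
32(ω_sun−ω_arm) = −90(ω_ring−ω_arm),  ω_sun = 0, ω_ring = 1
32(0−ω_arm) = −90(1−ω_arm)  ⇒  122·ω_arm = 90  ⇒  ω_arm = 45/61
ω_out/ω_in = 45/61

45/61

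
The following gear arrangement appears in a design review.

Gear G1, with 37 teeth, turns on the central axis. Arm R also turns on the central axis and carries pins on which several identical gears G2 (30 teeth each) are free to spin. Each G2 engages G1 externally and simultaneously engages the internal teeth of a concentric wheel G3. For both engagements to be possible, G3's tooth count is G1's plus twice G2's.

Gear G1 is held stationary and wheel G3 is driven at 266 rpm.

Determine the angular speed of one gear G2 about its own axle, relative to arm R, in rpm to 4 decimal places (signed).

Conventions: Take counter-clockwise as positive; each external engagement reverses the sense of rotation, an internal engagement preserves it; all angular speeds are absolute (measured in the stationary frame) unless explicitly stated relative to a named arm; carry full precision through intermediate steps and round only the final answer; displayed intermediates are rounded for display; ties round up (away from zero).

+237.4811 rpm

topology: planetary set — G1 37T / G2 30T / G3 97T, arm = carrier (Willis)
normalise by the input: solve with ω_ring = 1, then scale by 266 rpm
ring teeth: 37 + 2·30 = 97
37(ω_sun−ω_arm) = −97(ω_ring−ω_arm),  ω_sun = 0, ω_ring = 1
37(0−ω_arm) = −97(1−ω_arm)  ⇒  134·ω_arm = 97  ⇒  ω_arm = 97/134
sun–planet mesh: 37·(0−97/134) = −30·(ω_p−ω_arm)  ⇒  ω_p−ω_arm = 3589/4020
scale: ω_p−ω_arm = 3589/4020 × 266 rpm = +237.4811 rpm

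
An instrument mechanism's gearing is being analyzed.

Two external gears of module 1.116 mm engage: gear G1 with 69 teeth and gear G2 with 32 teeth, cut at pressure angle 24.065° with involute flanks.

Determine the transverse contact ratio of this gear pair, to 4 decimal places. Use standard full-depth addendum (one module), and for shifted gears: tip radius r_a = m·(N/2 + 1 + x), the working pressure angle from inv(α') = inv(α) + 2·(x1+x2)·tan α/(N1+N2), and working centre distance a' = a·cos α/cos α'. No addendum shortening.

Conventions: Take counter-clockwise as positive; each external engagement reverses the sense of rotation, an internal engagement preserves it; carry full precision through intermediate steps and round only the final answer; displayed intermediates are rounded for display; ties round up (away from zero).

recognized (one external pair, fixed centres): single-mesh tooth geometry, m = 1.116, N1 = 69, N2 = 32
base radii: r_b1 = 35.155539, r_b2 = 16.304018
tip radii: r_a1 = 39.618000, r_a2 = 18.972000
no profile shift: α' = α, a' = a
action lengths: √(r_a1²−r_b1²) = 18.266746, √(r_a2²−r_b2²) = 9.701329
base pitch p_b = π·m·cos α = 3.201286
CR = (18.266746 + 9.701329 − 56.358000·sin 24.06500°)/3.201286 = 1.557754
contact ratio ≈ 1.5578

1.5578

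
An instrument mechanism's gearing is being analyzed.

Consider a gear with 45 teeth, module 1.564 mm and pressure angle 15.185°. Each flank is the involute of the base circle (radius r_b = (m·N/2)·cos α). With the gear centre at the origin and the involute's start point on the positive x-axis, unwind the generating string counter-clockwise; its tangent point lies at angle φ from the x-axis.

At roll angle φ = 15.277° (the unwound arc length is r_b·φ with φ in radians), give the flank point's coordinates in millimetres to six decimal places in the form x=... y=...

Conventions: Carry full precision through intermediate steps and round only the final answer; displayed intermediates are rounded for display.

x=35.147191 y=0.213069

class = single-mesh tooth geometry [base-circle involute, m = 1.564, 45T]
pitch radius r_p = m·N/2 = 1.564·45/2 = 35.190000
base radius r_b = r_p·cos α = 35.190000·cos 15.185° = 33.961345
roll angle φ = 15.277° = 0.26663395 rad
x = r_b·(cos φ + φ·sin φ) = 35.147191
y = r_b·(sin φ − φ·cos φ) = 0.213069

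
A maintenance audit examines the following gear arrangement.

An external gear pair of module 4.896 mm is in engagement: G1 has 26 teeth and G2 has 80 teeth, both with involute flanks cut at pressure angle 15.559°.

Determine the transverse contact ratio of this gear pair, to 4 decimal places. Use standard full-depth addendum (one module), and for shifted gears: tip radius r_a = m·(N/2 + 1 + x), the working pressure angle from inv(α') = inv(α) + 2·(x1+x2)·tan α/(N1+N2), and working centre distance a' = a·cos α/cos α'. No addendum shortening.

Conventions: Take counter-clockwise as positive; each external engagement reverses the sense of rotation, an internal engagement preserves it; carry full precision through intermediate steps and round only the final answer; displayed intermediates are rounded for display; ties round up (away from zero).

topology: single-mesh involute geometry — m = 4.896, 26T/80T pair
base radii: r_b1 = 61.315603, r_b2 = 188.663395
tip radii: r_a1 = 68.544000, r_a2 = 200.736000
no profile shift: α' = α, a' = a
action lengths: √(r_a1²−r_b1²) = 30.637831, √(r_a2²−r_b2²) = 68.564313
base pitch p_b = π·m·cos α = 14.817588
CR = (30.637831 + 68.564313 − 259.488000·sin 15.55900°)/14.817588 = 1.997595
contact ratio ≈ 1.9976

1.9976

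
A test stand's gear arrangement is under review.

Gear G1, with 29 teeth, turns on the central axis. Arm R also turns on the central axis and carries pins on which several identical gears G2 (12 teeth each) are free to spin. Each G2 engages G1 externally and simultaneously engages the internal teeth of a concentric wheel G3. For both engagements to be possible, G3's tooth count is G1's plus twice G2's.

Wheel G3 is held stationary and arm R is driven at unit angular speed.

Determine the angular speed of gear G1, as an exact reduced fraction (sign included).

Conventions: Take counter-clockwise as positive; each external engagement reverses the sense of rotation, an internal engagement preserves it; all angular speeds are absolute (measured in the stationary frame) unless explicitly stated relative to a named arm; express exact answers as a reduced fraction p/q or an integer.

class = planetary set [G3 = 29+2·12 = 53; Willis about the carrier]
ring teeth: 29 + 2·12 = 53
29(ω_sun−ω_arm) = −53(ω_ring−ω_arm),  ω_ring = 0, ω_arm = 1
ω_sun = 1 − (53/29)(0−1) = 82/29
exact speed ratio = 82/29

82/29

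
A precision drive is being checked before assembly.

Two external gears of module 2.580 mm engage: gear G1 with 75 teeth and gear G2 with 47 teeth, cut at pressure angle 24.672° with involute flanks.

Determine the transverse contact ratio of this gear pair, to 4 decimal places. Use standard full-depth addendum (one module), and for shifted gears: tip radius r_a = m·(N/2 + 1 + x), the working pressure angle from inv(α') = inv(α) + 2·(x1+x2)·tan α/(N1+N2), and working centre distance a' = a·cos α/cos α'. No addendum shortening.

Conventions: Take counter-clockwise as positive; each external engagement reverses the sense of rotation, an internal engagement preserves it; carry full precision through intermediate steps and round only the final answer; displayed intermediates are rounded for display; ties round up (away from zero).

1.5636

single-mesh involute tooth geometry (75T engaging 47T at module 2.580)
base radii: r_b1 = 87.917913, r_b2 = 55.095225
tip radii: r_a1 = 99.330000, r_a2 = 63.210000
no profile shift: α' = α, a' = a
action lengths: √(r_a1²−r_b1²) = 46.226502, √(r_a2²−r_b2²) = 30.984193
base pitch p_b = π·m·cos α = 7.365394
CR = (46.226502 + 30.984193 − 157.380000·sin 24.67200°)/7.365394 = 1.563617
contact ratio ≈ 1.5636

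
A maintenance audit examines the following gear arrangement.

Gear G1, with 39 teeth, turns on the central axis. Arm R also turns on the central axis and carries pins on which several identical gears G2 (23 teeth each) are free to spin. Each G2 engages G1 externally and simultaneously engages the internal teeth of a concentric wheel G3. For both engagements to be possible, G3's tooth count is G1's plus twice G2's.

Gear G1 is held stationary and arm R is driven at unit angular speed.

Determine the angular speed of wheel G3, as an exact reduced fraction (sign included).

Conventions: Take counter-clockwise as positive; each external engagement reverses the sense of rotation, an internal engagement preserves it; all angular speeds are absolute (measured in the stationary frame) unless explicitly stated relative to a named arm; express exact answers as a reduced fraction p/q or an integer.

124/85

class = planetary set [G3 = 39+2·23 = 85; Willis about the carrier]
ring teeth: 39 + 2·23 = 85
39(ω_sun−ω_arm) = −85(ω_ring−ω_arm),  ω_sun = 0, ω_arm = 1
ω_ring = 1 − (39/85)(0−1) = 124/85
exact speed ratio = 124/85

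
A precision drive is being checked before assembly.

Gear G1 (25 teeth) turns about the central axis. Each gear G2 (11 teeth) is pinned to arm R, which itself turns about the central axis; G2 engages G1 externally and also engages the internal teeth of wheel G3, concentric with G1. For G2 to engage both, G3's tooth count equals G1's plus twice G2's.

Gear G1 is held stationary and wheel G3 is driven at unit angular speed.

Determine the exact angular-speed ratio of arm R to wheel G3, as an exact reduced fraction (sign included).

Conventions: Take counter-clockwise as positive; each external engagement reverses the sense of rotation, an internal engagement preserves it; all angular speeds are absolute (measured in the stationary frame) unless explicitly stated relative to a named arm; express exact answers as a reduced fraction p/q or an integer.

class = planetary set [G3 = 25+2·11 = 47; Willis about the carrier]
ring teeth: 25 + 2·11 = 47
25(ω_sun−ω_arm) = −47(ω_ring−ω_arm),  ω_sun = 0, ω_ring = 1
25(0−ω_arm) = −47(1−ω_arm)  ⇒  72·ω_arm = 47  ⇒  ω_arm = 47/72
ω_out/ω_in = 47/72

47/72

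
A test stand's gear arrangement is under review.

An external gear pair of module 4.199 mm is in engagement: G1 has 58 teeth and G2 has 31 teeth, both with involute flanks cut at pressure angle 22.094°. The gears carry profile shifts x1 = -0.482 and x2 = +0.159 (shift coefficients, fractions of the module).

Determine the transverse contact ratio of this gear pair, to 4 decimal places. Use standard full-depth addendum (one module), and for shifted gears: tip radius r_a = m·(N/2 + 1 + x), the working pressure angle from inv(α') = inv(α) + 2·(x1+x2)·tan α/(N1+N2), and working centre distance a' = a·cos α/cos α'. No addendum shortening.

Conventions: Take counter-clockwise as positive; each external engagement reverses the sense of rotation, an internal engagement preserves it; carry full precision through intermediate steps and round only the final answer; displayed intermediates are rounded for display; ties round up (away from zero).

single-mesh involute tooth geometry (58T engaging 31T at module 4.199)
base radii: r_b1 = 112.829115, r_b2 = 60.305217
tip radii: r_a1 = 123.946082, r_a2 = 69.951141
inv(α') = inv(22.094°) + 2·(-0.482+0.159)·tan α/(58+31) = 0.01737641  ⇒  α' = 21.01225°
a' = a·cos α / cos α' = 186.8555·cos 22.094°/cos 21.01225° = 185.467195
action lengths: √(r_a1²−r_b1²) = 51.305186, √(r_a2²−r_b2²) = 35.446339
base pitch p_b = π·m·cos α = 12.222866
CR = (51.305186 + 35.446339 − 185.467195·sin 21.01225°)/12.222866 = 1.656650
contact ratio ≈ 1.6567

1.6567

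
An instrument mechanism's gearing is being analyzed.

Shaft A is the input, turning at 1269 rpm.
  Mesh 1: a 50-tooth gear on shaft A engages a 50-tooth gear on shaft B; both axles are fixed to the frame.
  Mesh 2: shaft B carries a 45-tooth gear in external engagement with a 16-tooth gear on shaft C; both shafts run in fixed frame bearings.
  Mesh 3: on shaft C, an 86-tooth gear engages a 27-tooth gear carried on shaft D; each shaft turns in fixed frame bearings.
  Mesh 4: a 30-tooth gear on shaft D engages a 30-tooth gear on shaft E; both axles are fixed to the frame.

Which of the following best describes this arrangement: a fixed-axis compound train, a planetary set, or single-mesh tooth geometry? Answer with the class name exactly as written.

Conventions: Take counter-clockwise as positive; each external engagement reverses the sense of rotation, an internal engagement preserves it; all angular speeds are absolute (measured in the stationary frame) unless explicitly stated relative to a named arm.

class = fixed-axis compound train [4 meshes; 4 ratios multiply, 4 sense flips]
classification: fixed-axis compound train

fixed-axis compound train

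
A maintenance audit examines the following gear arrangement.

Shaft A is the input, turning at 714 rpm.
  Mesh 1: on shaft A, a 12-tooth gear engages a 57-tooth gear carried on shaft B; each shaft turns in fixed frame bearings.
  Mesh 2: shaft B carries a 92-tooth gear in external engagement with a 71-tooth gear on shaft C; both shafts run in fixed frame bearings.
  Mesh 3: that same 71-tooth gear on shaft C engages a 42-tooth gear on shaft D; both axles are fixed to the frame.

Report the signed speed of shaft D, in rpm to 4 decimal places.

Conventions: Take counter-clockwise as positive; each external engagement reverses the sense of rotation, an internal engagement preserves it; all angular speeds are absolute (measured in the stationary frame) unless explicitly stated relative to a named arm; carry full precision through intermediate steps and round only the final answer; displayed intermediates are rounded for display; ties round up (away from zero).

-329.2632 rpm

class = fixed-axis compound train [3 meshes; 3 ratios multiply, 3 sense flips]
mesh 1 [12T→57T]: ω = 714.0000×12/57 = 150.3158 rpm, sense flips to −
mesh 2 [92T→71T]: ω = 150.3158×92/71 = 194.7754 rpm, sense flips to +
mesh 3 [71T→42T]: ω = 194.7754×71/42 = 329.2632 rpm, sense flips to −
signed output speed = -329.2632 rpm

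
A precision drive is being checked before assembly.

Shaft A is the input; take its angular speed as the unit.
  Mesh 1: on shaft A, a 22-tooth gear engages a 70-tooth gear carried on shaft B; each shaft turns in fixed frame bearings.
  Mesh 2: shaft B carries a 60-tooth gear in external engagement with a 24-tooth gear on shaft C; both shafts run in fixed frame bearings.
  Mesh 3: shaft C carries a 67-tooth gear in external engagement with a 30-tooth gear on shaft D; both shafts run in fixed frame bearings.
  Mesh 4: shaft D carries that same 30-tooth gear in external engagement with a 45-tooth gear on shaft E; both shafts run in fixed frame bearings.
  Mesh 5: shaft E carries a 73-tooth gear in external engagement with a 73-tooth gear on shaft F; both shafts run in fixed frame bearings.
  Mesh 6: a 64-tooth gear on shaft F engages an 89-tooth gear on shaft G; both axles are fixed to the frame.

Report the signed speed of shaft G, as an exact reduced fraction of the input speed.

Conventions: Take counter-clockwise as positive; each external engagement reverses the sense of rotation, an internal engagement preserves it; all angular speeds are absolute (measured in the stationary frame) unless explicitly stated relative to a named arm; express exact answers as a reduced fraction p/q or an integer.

23584/28035

6-mesh fixed-axis compound train (all bearings frame-fixed)
mesh 1 [22T→70T]: |ω|/ω_in = 1×22/70 = 11/35, sense flips to −
mesh 2 [60T→24T]: |ω|/ω_in = (11/35)×60/24 = 11/14, sense flips to +
mesh 3 [67T→30T]: |ω|/ω_in = (11/14)×67/30 = 737/420, sense flips to −
mesh 4 [30T→45T]: |ω|/ω_in = (737/420)×30/45 = 737/630, sense flips to +
mesh 5 [73T→73T]: |ω|/ω_in = (737/630)×73/73 = 737/630, sense flips to −
mesh 6 [64T→89T]: |ω|/ω_in = (737/630)×64/89 = 23584/28035, sense flips to +
signed output speed (× input speed) = 23584/28035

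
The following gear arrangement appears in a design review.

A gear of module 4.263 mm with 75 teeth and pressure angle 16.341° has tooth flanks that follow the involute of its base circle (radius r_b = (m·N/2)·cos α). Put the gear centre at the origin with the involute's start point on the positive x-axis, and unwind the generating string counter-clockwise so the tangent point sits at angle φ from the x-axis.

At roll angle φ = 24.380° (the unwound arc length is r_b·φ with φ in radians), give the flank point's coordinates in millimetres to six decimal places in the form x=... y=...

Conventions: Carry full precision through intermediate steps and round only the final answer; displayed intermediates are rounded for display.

single-mesh involute tooth geometry (75T wheel at module 4.263)
pitch radius r_p = m·N/2 = 4.263·75/2 = 159.862500
base radius r_b = r_p·cos α = 159.862500·cos 16.341° = 153.404727
roll angle φ = 24.380° = 0.42551127 rad
x = r_b·(cos φ + φ·sin φ) = 166.670113
y = r_b·(sin φ − φ·cos φ) = 3.868717

x=166.670113 y=3.868717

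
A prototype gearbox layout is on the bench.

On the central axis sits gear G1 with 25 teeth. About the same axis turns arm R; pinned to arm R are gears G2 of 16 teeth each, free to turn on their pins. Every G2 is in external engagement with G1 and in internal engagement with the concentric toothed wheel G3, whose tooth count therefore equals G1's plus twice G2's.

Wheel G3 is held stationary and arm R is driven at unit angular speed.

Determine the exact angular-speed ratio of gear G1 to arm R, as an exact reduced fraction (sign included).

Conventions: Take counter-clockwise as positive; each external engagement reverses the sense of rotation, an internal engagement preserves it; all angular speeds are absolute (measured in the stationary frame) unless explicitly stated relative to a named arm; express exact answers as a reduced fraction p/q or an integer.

class = planetary set [G3 = 25+2·16 = 57; Willis about the carrier]
ring teeth: 25 + 2·16 = 57
25(ω_sun−ω_arm) = −57(ω_ring−ω_arm),  ω_ring = 0, ω_arm = 1
ω_sun = 1 − (57/25)(0−1) = 82/25
ω_out/ω_in = 82/25

82/25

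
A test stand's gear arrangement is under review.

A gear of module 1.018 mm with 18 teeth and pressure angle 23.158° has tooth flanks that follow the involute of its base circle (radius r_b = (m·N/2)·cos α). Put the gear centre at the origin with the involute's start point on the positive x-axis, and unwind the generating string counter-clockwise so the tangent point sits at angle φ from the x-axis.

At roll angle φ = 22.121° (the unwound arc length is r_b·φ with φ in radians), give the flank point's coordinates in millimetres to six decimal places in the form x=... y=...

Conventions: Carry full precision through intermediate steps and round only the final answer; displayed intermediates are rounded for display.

class = single-mesh tooth geometry [base-circle involute, m = 1.018, 18T]
pitch radius r_p = m·N/2 = 1.018·18/2 = 9.162000
base radius r_b = r_p·cos α = 9.162000·cos 23.158° = 8.423761
roll angle φ = 22.121° = 0.38608428 rad
x = r_b·(cos φ + φ·sin φ) = 9.028386
y = r_b·(sin φ − φ·cos φ) = 0.159200

x=9.028386 y=0.159200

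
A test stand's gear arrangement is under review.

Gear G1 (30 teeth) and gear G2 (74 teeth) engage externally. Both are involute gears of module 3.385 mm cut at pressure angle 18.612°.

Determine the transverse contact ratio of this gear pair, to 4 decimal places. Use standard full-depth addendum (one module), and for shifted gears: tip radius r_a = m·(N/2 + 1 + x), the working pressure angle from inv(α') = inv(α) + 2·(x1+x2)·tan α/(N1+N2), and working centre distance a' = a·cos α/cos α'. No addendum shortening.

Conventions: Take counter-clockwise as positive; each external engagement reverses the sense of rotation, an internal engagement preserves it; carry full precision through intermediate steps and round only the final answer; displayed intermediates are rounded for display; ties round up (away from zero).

1.8106

single-mesh involute tooth geometry (30T engaging 74T at module 3.385)
base radii: r_b1 = 48.119548, r_b2 = 118.694885
tip radii: r_a1 = 54.160000, r_a2 = 128.630000
no profile shift: α' = α, a' = a
action lengths: √(r_a1²−r_b1²) = 24.855878, √(r_a2²−r_b2²) = 49.570164
base pitch p_b = π·m·cos α = 10.078135
CR = (24.855878 + 49.570164 − 176.020000·sin 18.61200°)/10.078135 = 1.810641
contact ratio ≈ 1.8106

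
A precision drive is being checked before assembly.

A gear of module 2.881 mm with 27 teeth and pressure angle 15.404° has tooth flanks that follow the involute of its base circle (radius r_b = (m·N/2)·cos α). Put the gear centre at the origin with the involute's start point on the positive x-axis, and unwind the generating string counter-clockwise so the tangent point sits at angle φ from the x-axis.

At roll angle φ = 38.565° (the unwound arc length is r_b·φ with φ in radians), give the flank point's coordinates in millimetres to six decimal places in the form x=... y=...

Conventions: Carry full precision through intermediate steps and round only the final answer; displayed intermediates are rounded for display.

x=45.052012 y=3.641455

recognized (one wheel, involute flank): single-mesh tooth geometry, m = 2.881, N = 27
pitch radius r_p = m·N/2 = 2.881·27/2 = 38.893500
base radius r_b = r_p·cos α = 38.893500·cos 15.404° = 37.496323
roll angle φ = 38.565° = 0.67308623 rad
x = r_b·(cos φ + φ·sin φ) = 45.052012
y = r_b·(sin φ − φ·cos φ) = 3.641455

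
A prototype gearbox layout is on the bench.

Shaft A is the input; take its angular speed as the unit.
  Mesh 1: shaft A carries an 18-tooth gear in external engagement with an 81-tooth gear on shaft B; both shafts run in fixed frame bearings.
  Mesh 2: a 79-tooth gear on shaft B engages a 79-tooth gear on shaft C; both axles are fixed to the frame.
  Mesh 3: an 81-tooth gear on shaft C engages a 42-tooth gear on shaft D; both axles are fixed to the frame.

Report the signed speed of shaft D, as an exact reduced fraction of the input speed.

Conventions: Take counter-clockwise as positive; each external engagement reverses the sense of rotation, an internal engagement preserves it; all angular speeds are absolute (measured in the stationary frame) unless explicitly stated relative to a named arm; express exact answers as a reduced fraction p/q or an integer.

-3/7

3-mesh fixed-axis compound train (all bearings frame-fixed)
mesh 1 [18T→81T]: |ω|/ω_in = 1×18/81 = 2/9, sense flips to −
mesh 2 [79T→79T]: |ω|/ω_in = (2/9)×79/79 = 2/9, sense flips to +
mesh 3 [81T→42T]: |ω|/ω_in = (2/9)×81/42 = 3/7, sense flips to −
signed output speed (× input speed) = -3/7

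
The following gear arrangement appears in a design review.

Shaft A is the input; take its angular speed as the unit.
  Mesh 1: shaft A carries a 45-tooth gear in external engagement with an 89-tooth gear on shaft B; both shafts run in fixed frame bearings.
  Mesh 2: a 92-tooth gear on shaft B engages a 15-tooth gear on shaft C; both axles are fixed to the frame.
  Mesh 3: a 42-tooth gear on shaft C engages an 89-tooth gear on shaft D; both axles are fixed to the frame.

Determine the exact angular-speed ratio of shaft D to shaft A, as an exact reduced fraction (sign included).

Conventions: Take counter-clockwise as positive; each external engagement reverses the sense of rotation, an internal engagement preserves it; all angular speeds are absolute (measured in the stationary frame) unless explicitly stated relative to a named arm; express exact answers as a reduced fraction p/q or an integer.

-11592/7921

class = fixed-axis compound train [3 meshes; 3 ratios multiply, 3 sense flips]
mesh 1 [45T→89T]: running ratio 45/89, sense −
mesh 2 [92T→15T]: running ratio 276/89, sense +
mesh 3 [42T→89T]: running ratio 11592/7921, sense −
ω_out/ω_in = -11592/7921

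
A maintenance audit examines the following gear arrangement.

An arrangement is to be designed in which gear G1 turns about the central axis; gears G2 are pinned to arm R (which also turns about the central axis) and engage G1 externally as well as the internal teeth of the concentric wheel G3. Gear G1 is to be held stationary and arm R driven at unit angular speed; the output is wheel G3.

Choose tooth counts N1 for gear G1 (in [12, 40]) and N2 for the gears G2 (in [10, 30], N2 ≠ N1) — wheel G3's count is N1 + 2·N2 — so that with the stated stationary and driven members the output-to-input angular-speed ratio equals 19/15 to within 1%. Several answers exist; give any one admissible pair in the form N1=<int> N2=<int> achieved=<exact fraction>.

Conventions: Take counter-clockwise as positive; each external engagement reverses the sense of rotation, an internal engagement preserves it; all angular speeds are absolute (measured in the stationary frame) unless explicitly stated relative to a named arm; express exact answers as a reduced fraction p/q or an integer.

class = planetary set [ratio 19/15 wanted; Willis about the carrier]
Willis with ω_sun = 0: ω_ring/ω_arm = (N1+N3)/N3; set equal to 19/15  ⇒  N3/N1 = 1/(19/15 − 1) = 15/4
N3 = N1 + 2·N2  ⇒  N2/N1 = (N3/N1 − 1)/2 = (15/4 − 1)/2 = 11/8
smallest multiple with N1 ≥ 12 and N2 ≥ 10: k = 2  ⇒  N1 = 2·8 = 16, N2 = 2·11 = 22 (N1 ≤ 40, N2 ≤ 30, N2 ≠ N1 ✓), N3 = 16 + 2·22 = 60
check: (N1+N3)/N3 with N1 = 16, N3 = 60 gives 19/15; |achieved − target| = 0 ≤ 19/1500 ✓

N1=16 N2=22 achieved=19/15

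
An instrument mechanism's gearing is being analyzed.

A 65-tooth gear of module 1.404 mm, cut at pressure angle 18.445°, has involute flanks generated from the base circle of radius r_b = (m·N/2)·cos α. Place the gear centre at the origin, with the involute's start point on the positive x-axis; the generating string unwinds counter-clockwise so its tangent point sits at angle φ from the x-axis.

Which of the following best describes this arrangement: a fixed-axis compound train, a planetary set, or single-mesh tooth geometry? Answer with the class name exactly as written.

single-mesh tooth geometry

single-mesh involute tooth geometry (65T wheel at module 1.404)
classification: single-mesh tooth geometry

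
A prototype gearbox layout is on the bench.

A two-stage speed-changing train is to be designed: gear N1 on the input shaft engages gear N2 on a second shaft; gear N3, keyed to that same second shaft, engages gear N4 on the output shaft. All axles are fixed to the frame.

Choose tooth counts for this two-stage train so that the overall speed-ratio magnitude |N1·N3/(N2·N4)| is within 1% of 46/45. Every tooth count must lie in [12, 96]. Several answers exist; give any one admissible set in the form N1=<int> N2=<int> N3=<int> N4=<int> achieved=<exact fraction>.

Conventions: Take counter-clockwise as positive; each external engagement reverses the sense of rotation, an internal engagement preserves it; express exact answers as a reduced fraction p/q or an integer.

N1=12 N2=15 N3=23 N4=18 achieved=46/45

design class (target 46/45): fixed-axis compound train
target = 46/45 in lowest terms: an exact hit needs N1·N3 = k·46 and N2·N4 = k·45 for one integer k, every count in [12, 96]; additionally prefer no 1:1 stage (N1 ≠ N2, N3 ≠ N4)
k = 1…5: no 1:1-free in-range split of k·46 and k·45 into factor pairs; take k = 6
k = 6: N1·N3 = 276 = 12·23, N2·N4 = 270 = 15·18
achieved = 12·23/(15·18) = 46/45; |achieved − target| = 0 ≤ 23/2250 ✓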